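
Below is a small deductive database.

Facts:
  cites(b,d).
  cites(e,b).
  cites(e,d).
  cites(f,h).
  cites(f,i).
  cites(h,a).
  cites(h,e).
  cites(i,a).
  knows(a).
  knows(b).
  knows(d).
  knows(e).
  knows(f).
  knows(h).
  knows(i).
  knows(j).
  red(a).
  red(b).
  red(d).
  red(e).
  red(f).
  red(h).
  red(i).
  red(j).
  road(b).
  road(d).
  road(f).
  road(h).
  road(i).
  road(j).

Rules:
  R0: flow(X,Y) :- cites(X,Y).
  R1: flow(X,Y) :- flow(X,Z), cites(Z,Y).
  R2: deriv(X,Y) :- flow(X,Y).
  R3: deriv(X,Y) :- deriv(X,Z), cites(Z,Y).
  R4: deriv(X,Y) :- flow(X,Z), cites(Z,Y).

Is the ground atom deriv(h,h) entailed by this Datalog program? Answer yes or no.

no

round 1: derive flow(b,d) via R0 from cites(b,d)
round 1: derive flow(e,b) via R0 from cites(e,b)
round 1: derive flow(e,d) via R0 from cites(e,d)
round 1: derive flow(f,h) via R0 from cites(f,h)
round 1: derive flow(f,i) via R0 from cites(f,i)
round 1: derive flow(h,a) via R0 from cites(h,a)
round 1: derive flow(h,e) via R0 from cites(h,e)
round 1: derive flow(i,a) via R0 from cites(i,a)
round 2: derive flow(f,a) via R1 from flow(f,h), cites(h,a)
round 2: derive flow(f,e) via R1 from flow(f,h), cites(h,e)
round 2: derive flow(h,b) via R1 from flow(h,e), cites(e,b)
round 2: derive flow(h,d) via R1 from flow(h,e), cites(e,d)
round 2: derive deriv(b,d) via R2 from flow(b,d)
round 2: derive deriv(e,b) via R2 from flow(e,b)
round 2: derive deriv(e,d) via R2 from flow(e,d)
round 2: derive deriv(f,h) via R2 from flow(f,h)
round 2: derive deriv(f,i) via R2 from flow(f,i)
round 2: derive deriv(h,a) via R2 from flow(h,a)
round 2: derive deriv(h,e) via R2 from flow(h,e)
round 2: derive deriv(i,a) via R2 from flow(i,a)
round 2: derive deriv(f,a) via R4 from flow(f,h), cites(h,a)
round 2: derive deriv(f,e) via R4 from flow(f,h), cites(h,e)
round 2: derive deriv(h,b) via R4 from flow(h,e), cites(e,b)
round 2: derive deriv(h,d) via R4 from flow(h,e), cites(e,d)
round 3: derive flow(f,b) via R1 from flow(f,e), cites(e,b)
round 3: derive flow(f,d) via R1 from flow(f,e), cites(e,d)
round 3: derive deriv(f,b) via R3 from deriv(f,e), cites(e,b)
round 3: derive deriv(f,d) via R3 from deriv(f,e), cites(e,d)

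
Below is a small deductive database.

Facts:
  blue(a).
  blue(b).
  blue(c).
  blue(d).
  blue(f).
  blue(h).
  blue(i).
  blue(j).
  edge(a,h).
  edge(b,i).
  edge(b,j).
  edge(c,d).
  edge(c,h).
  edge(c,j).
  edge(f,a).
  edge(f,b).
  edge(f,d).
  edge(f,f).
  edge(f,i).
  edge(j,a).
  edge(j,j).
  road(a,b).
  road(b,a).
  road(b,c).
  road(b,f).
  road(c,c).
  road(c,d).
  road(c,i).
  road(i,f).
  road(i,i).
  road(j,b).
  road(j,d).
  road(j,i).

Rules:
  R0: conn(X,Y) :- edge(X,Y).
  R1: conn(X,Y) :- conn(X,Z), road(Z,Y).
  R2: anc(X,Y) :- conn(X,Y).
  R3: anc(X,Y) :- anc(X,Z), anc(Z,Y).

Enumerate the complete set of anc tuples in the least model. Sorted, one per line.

anc(a,h)
anc(b,a)
anc(b,b)
anc(b,c)
anc(b,d)
anc(b,f)
anc(b,h)
anc(b,i)
anc(b,j)
anc(c,a)
anc(c,b)
anc(c,c)
anc(c,d)
anc(c,f)
anc(c,h)
anc(c,i)
anc(c,j)
anc(f,a)
anc(f,b)
anc(f,c)
anc(f,d)
anc(f,f)
anc(f,h)
anc(f,i)
anc(f,j)
anc(j,a)
anc(j,b)
anc(j,c)
anc(j,d)
anc(j,f)
anc(j,h)
anc(j,i)
anc(j,j)

round 1: derive conn(a,h) via R0 from edge(a,h)
round 1: derive conn(b,i) via R0 from edge(b,i)
round 1: derive conn(b,j) via R0 from edge(b,j)
round 1: derive conn(c,d) via R0 from edge(c,d)
round 1: derive conn(c,h) via R0 from edge(c,h)
round 1: derive conn(c,j) via R0 from edge(c,j)
round 1: derive conn(f,a) via R0 from edge(f,a)
round 1: derive conn(f,b) via R0 from edge(f,b)
round 1: derive conn(f,d) via R0 from edge(f,d)
round 1: derive conn(f,f) via R0 from edge(f,f)
round 1: derive conn(f,i) via R0 from edge(f,i)
round 1: derive conn(j,a) via R0 from edge(j,a)
round 1: derive conn(j,j) via R0 from edge(j,j)
round 2: derive conn(b,b) via R1 from conn(b,j), road(j,b)
round 2: derive conn(b,d) via R1 from conn(b,j), road(j,d)
round 2: derive conn(b,f) via R1 from conn(b,i), road(i,f)
round 2: derive conn(c,b) via R1 from conn(c,j), road(j,b)
round 2: derive conn(c,i) via R1 from conn(c,j), road(j,i)
round 2: derive conn(f,c) via R1 from conn(f,b), road(b,c)
round 2: derive conn(j,b) via R1 from conn(j,a), road(a,b)
round 2: derive conn(j,d) via R1 from conn(j,j), road(j,d)
round 2: derive conn(j,i) via R1 from conn(j,j), road(j,i)
round 2: derive anc(a,h) via R2 from conn(a,h)
round 2: derive anc(b,i) via R2 from conn(b,i)
round 2: derive anc(b,j) via R2 from conn(b,j)
round 2: derive anc(c,d) via R2 from conn(c,d)
round 2: derive anc(c,h) via R2 from conn(c,h)
round 2: derive anc(c,j) via R2 from conn(c,j)
round 2: derive anc(f,a) via R2 from conn(f,a)
round 2: derive anc(f,b) via R2 from conn(f,b)
round 2: derive anc(f,d) via R2 from conn(f,d)
round 2: derive anc(f,f) via R2 from conn(f,f)
round 2: derive anc(f,i) via R2 from conn(f,i)
round 2: derive anc(j,a) via R2 from conn(j,a)
round 2: derive anc(j,j) via R2 from conn(j,j)
round 3: derive conn(b,a) via R1 from conn(b,b), road(b,a)
round 3: derive conn(b,c) via R1 from conn(b,b), road(b,c)
round 3: derive conn(c,a) via R1 from conn(c,b), road(b,a)
round 3: derive conn(c,c) via R1 from conn(c,b), road(b,c)
round 3: derive conn(c,f) via R1 from conn(c,b), road(b,f)
round 3: derive conn(j,c) via R1 from conn(j,b), road(b,c)
round 3: derive conn(j,f) via R1 from conn(j,b), road(b,f)
round 3: derive anc(b,b) via R2 from conn(b,b)
round 3: derive anc(b,d) via R2 from conn(b,d)
round 3: derive anc(b,f) via R2 from conn(b,f)
round 3: derive anc(c,b) via R2 from conn(c,b)
round 3: derive anc(c,i) via R2 from conn(c,i)
round 3: derive anc(f,c) via R2 from conn(f,c)
round 3: derive anc(j,b) via R2 from conn(j,b)
round 3: derive anc(j,d) via R2 from conn(j,d)
round 3: derive anc(j,i) via R2 from conn(j,i)
round 3: derive anc(b,a) via R3 from anc(b,j), anc(j,a)
round 3: derive anc(c,a) via R3 from anc(c,j), anc(j,a)
round 3: derive anc(f,h) via R3 from anc(f,a), anc(a,h)
round 3: derive anc(f,j) via R3 from anc(f,b), anc(b,j)
round 3: derive anc(j,h) via R3 from anc(j,a), anc(a,h)
round 4: derive anc(b,c) via R2 from conn(b,c)
round 4: derive anc(c,c) via R2 from conn(c,c)
round 4: derive anc(c,f) via R2 from conn(c,f)
round 4: derive anc(j,c) via R2 from conn(j,c)
round 4: derive anc(j,f) via R2 from conn(j,f)
round 4: derive anc(b,h) via R3 from anc(b,a), anc(a,h)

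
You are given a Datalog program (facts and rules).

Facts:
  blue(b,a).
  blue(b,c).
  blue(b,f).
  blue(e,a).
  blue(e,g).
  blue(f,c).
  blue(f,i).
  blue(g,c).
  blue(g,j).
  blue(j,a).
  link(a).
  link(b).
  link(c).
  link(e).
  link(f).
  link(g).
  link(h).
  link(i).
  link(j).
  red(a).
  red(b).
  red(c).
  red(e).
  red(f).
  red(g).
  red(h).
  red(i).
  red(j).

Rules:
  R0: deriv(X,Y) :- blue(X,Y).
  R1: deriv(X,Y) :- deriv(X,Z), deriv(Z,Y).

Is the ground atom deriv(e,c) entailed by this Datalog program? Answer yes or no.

round 1: derive deriv(b,a) via R0 from blue(b,a)
round 1: derive deriv(b,c) via R0 from blue(b,c)
round 1: derive deriv(b,f) via R0 from blue(b,f)
round 1: derive deriv(e,a) via R0 from blue(e,a)
round 1: derive deriv(e,g) via R0 from blue(e,g)
round 1: derive deriv(f,c) via R0 from blue(f,c)
round 1: derive deriv(f,i) via R0 from blue(f,i)
round 1: derive deriv(g,c) via R0 from blue(g,c)
round 1: derive deriv(g,j) via R0 from blue(g,j)
round 1: derive deriv(j,a) via R0 from blue(j,a)
round 2: derive deriv(b,i) via R1 from deriv(b,f), deriv(f,i)
round 2: derive deriv(e,c) via R1 from deriv(e,g), deriv(g,c)
round 2: derive deriv(e,j) via R1 from deriv(e,g), deriv(g,j)
round 2: derive deriv(g,a) via R1 from deriv(g,j), deriv(j,a)

yes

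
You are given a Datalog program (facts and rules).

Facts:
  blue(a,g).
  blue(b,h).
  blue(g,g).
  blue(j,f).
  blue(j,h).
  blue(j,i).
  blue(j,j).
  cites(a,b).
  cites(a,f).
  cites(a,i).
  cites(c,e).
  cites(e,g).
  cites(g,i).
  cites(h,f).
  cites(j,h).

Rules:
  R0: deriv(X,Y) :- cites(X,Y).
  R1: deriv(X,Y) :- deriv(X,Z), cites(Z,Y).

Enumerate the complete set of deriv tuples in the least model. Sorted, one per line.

deriv(a,b)
deriv(a,f)
deriv(a,i)
deriv(c,e)
deriv(c,g)
deriv(c,i)
deriv(e,g)
deriv(e,i)
deriv(g,i)
deriv(h,f)
deriv(j,f)
deriv(j,h)

round 1: derive deriv(a,b) via R0 from cites(a,b)
round 1: derive deriv(a,f) via R0 from cites(a,f)
round 1: derive deriv(a,i) via R0 from cites(a,i)
round 1: derive deriv(c,e) via R0 from cites(c,e)
round 1: derive deriv(e,g) via R0 from cites(e,g)
round 1: derive deriv(g,i) via R0 from cites(g,i)
round 1: derive deriv(h,f) via R0 from cites(h,f)
round 1: derive deriv(j,h) via R0 from cites(j,h)
round 2: derive deriv(c,g) via R1 from deriv(c,e), cites(e,g)
round 2: derive deriv(e,i) via R1 from deriv(e,g), cites(g,i)
round 2: derive deriv(j,f) via R1 from deriv(j,h), cites(h,f)
round 3: derive deriv(c,i) via R1 from deriv(c,g), cites(g,i)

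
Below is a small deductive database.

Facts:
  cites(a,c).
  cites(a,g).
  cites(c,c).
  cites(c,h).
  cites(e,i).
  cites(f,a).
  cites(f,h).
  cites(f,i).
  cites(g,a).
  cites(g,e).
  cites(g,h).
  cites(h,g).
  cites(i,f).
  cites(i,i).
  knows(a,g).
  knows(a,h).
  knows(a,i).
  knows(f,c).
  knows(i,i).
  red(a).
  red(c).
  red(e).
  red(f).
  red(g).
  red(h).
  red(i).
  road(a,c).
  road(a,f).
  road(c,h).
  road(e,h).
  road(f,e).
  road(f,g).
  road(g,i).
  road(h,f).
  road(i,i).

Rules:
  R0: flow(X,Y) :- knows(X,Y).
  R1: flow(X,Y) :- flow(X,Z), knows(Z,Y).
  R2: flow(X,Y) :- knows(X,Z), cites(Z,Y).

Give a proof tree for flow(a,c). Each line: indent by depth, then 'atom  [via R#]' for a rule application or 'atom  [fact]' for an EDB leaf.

round 1: derive flow(a,g) via R0 from knows(a,g)
round 1: derive flow(a,h) via R0 from knows(a,h)
round 1: derive flow(a,i) via R0 from knows(a,i)
round 1: derive flow(f,c) via R0 from knows(f,c)
round 1: derive flow(i,i) via R0 from knows(i,i)
round 1: derive flow(a,a) via R2 from knows(a,g), cites(g,a)
round 1: derive flow(a,e) via R2 from knows(a,g), cites(g,e)
round 1: derive flow(a,f) via R2 from knows(a,i), cites(i,f)
round 1: derive flow(f,h) via R2 from knows(f,c), cites(c,h)
round 1: derive flow(i,f) via R2 from knows(i,i), cites(i,f)
round 2: derive flow(a,c) via R1 from flow(a,f), knows(f,c)
round 2: derive flow(i,c) via R1 from flow(i,f), knows(f,c)

flow(a,c)  [via R1]
  flow(a,f)  [via R2]
    knows(a,i)  [fact]
    cites(i,f)  [fact]
  knows(f,c)  [fact]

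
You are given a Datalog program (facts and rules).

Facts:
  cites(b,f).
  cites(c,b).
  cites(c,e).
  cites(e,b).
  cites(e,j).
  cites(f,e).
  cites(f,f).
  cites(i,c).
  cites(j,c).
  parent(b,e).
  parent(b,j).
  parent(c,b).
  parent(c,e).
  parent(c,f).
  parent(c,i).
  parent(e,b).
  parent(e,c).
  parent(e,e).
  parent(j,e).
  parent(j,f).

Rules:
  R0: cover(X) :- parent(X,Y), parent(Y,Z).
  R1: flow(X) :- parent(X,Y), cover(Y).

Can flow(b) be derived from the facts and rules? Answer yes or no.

yes

round 1: derive cover(b) via R0 from parent(b,e), parent(e,b)
round 1: derive cover(c) via R0 from parent(c,b), parent(b,e)
round 1: derive cover(e) via R0 from parent(e,b), parent(b,e)
round 1: derive cover(j) via R0 from parent(j,e), parent(e,b)
round 2: derive flow(b) via R1 from parent(b,e), cover(e)
round 2: derive flow(c) via R1 from parent(c,b), cover(b)
round 2: derive flow(e) via R1 from parent(e,b), cover(b)
round 2: derive flow(j) via R1 from parent(j,e), cover(e)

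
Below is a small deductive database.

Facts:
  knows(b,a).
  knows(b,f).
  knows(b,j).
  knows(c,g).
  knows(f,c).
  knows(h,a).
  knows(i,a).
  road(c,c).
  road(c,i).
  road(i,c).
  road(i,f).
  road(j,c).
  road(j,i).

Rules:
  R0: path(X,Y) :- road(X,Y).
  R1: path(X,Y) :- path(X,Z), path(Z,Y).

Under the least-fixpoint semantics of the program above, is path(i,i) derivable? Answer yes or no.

round 1: derive path(c,c) via R0 from road(c,c)
round 1: derive path(c,i) via R0 from road(c,i)
round 1: derive path(i,c) via R0 from road(i,c)
round 1: derive path(i,f) via R0 from road(i,f)
round 1: derive path(j,c) via R0 from road(j,c)
round 1: derive path(j,i) via R0 from road(j,i)
round 2: derive path(c,f) via R1 from path(c,i), path(i,f)
round 2: derive path(i,i) via R1 from path(i,c), path(c,i)
round 2: derive path(j,f) via R1 from path(j,i), path(i,f)

yes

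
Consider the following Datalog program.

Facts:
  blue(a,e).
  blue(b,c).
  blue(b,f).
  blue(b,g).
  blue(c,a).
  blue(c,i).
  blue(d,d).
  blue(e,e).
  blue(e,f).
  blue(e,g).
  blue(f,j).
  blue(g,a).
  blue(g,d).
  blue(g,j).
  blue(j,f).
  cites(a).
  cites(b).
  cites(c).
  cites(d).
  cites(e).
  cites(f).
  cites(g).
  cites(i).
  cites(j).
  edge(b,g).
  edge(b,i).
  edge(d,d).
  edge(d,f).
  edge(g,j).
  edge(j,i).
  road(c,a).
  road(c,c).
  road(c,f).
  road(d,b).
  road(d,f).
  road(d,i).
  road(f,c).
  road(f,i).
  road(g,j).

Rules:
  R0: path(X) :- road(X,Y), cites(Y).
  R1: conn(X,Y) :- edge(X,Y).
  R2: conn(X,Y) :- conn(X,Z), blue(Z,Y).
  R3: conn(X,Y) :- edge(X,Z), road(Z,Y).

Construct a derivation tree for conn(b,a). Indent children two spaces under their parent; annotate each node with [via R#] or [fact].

round 1: derive conn(b,g) via R1 from edge(b,g)
round 1: derive conn(b,i) via R1 from edge(b,i)
round 1: derive conn(d,d) via R1 from edge(d,d)
round 1: derive conn(d,f) via R1 from edge(d,f)
round 1: derive conn(g,j) via R1 from edge(g,j)
round 1: derive conn(j,i) via R1 from edge(j,i)
round 1: derive conn(b,j) via R3 from edge(b,g), road(g,j)
round 1: derive conn(d,b) via R3 from edge(d,d), road(d,b)
round 1: derive conn(d,c) via R3 from edge(d,f), road(f,c)
round 1: derive conn(d,i) via R3 from edge(d,d), road(d,i)
round 2: derive conn(b,a) via R2 from conn(b,g), blue(g,a)
round 2: derive conn(b,d) via R2 from conn(b,g), blue(g,d)
round 2: derive conn(b,f) via R2 from conn(b,j), blue(j,f)
round 2: derive conn(d,a) via R2 from conn(d,c), blue(c,a)
round 2: derive conn(d,g) via R2 from conn(d,b), blue(b,g)
round 2: derive conn(d,j) via R2 from conn(d,f), blue(f,j)
round 2: derive conn(g,f) via R2 from conn(g,j), blue(j,f)
round 3: derive conn(b,e) via R2 from conn(b,a), blue(a,e)
round 3: derive conn(d,e) via R2 from conn(d,a), blue(a,e)

conn(b,a)  [via R2]
  conn(b,g)  [via R1]
    edge(b,g)  [fact]
  blue(g,a)  [fact]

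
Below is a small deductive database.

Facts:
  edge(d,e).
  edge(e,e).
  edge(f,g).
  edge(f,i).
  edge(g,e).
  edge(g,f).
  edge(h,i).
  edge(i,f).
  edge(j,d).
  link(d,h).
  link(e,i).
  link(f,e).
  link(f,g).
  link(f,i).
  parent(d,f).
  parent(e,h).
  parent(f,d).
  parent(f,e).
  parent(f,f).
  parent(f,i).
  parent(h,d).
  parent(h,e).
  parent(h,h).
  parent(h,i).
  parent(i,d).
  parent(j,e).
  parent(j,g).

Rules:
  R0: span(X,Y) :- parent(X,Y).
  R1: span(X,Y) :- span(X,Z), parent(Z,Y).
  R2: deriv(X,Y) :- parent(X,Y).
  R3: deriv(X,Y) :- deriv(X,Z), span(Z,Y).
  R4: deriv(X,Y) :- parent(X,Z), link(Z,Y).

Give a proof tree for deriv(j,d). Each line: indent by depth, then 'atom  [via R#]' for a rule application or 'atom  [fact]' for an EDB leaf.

round 1: derive span(d,f) via R0 from parent(d,f)
round 1: derive span(e,h) via R0 from parent(e,h)
round 1: derive span(f,d) via R0 from parent(f,d)
round 1: derive span(f,e) via R0 from parent(f,e)
round 1: derive span(f,f) via R0 from parent(f,f)
round 1: derive span(f,i) via R0 from parent(f,i)
round 1: derive span(h,d) via R0 from parent(h,d)
round 1: derive span(h,e) via R0 from parent(h,e)
round 1: derive span(h,h) via R0 from parent(h,h)
round 1: derive span(h,i) via R0 from parent(h,i)
round 1: derive span(i,d) via R0 from parent(i,d)
round 1: derive span(j,e) via R0 from parent(j,e)
round 1: derive span(j,g) via R0 from parent(j,g)
round 1: derive deriv(d,f) via R2 from parent(d,f)
round 1: derive deriv(e,h) via R2 from parent(e,h)
round 1: derive deriv(f,d) via R2 from parent(f,d)
round 1: derive deriv(f,e) via R2 from parent(f,e)
round 1: derive deriv(f,f) via R2 from parent(f,f)
round 1: derive deriv(f,i) via R2 from parent(f,i)
round 1: derive deriv(h,d) via R2 from parent(h,d)
round 1: derive deriv(h,e) via R2 from parent(h,e)
round 1: derive deriv(h,h) via R2 from parent(h,h)
round 1: derive deriv(h,i) via R2 from parent(h,i)
round 1: derive deriv(i,d) via R2 from parent(i,d)
round 1: derive deriv(j,e) via R2 from parent(j,e)
round 1: derive deriv(j,g) via R2 from parent(j,g)
round 1: derive deriv(d,e) via R4 from parent(d,f), link(f,e)
round 1: derive deriv(d,g) via R4 from parent(d,f), link(f,g)
round 1: derive deriv(d,i) via R4 from parent(d,f), link(f,i)
round 1: derive deriv(f,g) via R4 from parent(f,f), link(f,g)
round 1: derive deriv(f,h) via R4 from parent(f,d), link(d,h)
round 1: derive deriv(i,h) via R4 from parent(i,d), link(d,h)
round 1: derive deriv(j,i) via R4 from parent(j,e), link(e,i)
round 2: derive span(d,d) via R1 from span(d,f), parent(f,d)
round 2: derive span(d,e) via R1 from span(d,f), parent(f,e)
round 2: derive span(d,i) via R1 from span(d,f), parent(f,i)
round 2: derive span(e,d) via R1 from span(e,h), parent(h,d)
round 2: derive span(e,e) via R1 from span(e,h), parent(h,e)
round 2: derive span(e,i) via R1 from span(e,h), parent(h,i)
round 2: derive span(f,h) via R1 from span(f,e), parent(e,h)
round 2: derive span(h,f) via R1 from span(h,d), parent(d,f)
round 2: derive span(i,f) via R1 from span(i,d), parent(d,f)
round 2: derive span(j,h) via R1 from span(j,e), parent(e,h)
round 2: derive deriv(d,d) via R3 from deriv(d,f), span(f,d)
round 2: derive deriv(d,h) via R3 from deriv(d,e), span(e,h)
round 2: derive deriv(e,d) via R3 from deriv(e,h), span(h,d)
round 2: derive deriv(e,e) via R3 from deriv(e,h), span(h,e)
round 2: derive deriv(e,i) via R3 from deriv(e,h), span(h,i)
round 2: derive deriv(h,f) via R3 from deriv(h,d), span(d,f)
round 2: derive deriv(i,e) via R3 from deriv(i,h), span(h,e)
round 2: derive deriv(i,f) via R3 from deriv(i,d), span(d,f)
round 2: derive deriv(i,i) via R3 from deriv(i,h), span(h,i)
round 2: derive deriv(j,d) via R3 from deriv(j,i), span(i,d)
round 2: derive deriv(j,h) via R3 from deriv(j,e), span(e,h)
round 3: derive span(d,h) via R1 from span(d,e), parent(e,h)
round 3: derive span(e,f) via R1 from span(e,d), parent(d,f)
round 3: derive span(i,e) via R1 from span(i,f), parent(f,e)
round 3: derive span(i,i) via R1 from span(i,f), parent(f,i)
round 3: derive span(j,d) via R1 from span(j,h), parent(h,d)
round 3: derive span(j,i) via R1 from span(j,h), parent(h,i)
round 3: derive deriv(e,f) via R3 from deriv(e,d), span(d,f)
round 3: derive deriv(j,f) via R3 from deriv(j,d), span(d,f)
round 4: derive span(i,h) via R1 from span(i,e), parent(e,h)
round 4: derive span(j,f) via R1 from span(j,d), parent(d,f)

deriv(j,d)  [via R3]
  deriv(j,i)  [via R4]
    parent(j,e)  [fact]
    link(e,i)  [fact]
  span(i,d)  [via R0]
    parent(i,d)  [fact]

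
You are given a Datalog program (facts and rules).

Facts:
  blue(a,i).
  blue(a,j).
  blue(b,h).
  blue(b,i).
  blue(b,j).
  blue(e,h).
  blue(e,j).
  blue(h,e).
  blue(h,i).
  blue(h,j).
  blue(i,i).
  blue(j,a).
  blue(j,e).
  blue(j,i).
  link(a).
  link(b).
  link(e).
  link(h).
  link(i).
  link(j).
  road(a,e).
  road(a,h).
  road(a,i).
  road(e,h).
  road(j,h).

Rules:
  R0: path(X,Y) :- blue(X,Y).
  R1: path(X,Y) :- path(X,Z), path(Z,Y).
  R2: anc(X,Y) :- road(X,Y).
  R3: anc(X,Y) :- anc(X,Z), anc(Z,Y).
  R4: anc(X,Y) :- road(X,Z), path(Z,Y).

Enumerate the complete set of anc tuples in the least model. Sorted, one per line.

round 1: derive path(a,i) via R0 from blue(a,i)
round 1: derive path(a,j) via R0 from blue(a,j)
round 1: derive path(b,h) via R0 from blue(b,h)
round 1: derive path(b,i) via R0 from blue(b,i)
round 1: derive path(b,j) via R0 from blue(b,j)
round 1: derive path(e,h) via R0 from blue(e,h)
round 1: derive path(e,j) via R0 from blue(e,j)
round 1: derive path(h,e) via R0 from blue(h,e)
round 1: derive path(h,i) via R0 from blue(h,i)
round 1: derive path(h,j) via R0 from blue(h,j)
round 1: derive path(i,i) via R0 from blue(i,i)
round 1: derive path(j,a) via R0 from blue(j,a)
round 1: derive path(j,e) via R0 from blue(j,e)
round 1: derive path(j,i) via R0 from blue(j,i)
round 1: derive anc(a,e) via R2 from road(a,e)
round 1: derive anc(a,h) via R2 from road(a,h)
round 1: derive anc(a,i) via R2 from road(a,i)
round 1: derive anc(e,h) via R2 from road(e,h)
round 1: derive anc(j,h) via R2 from road(j,h)
round 2: derive path(a,a) via R1 from path(a,j), path(j,a)
round 2: derive path(a,e) via R1 from path(a,j), path(j,e)
round 2: derive path(b,a) via R1 from path(b,j), path(j,a)
round 2: derive path(b,e) via R1 from path(b,h), path(h,e)
round 2: derive path(e,a) via R1 from path(e,j), path(j,a)
round 2: derive path(e,e) via R1 from path(e,h), path(h,e)
round 2: derive path(e,i) via R1 from path(e,h), path(h,i)
round 2: derive path(h,a) via R1 from path(h,j), path(j,a)
round 2: derive path(h,h) via R1 from path(h,e), path(e,h)
round 2: derive path(j,h) via R1 from path(j,e), path(e,h)
round 2: derive path(j,j) via R1 from path(j,a), path(a,j)
round 2: derive anc(a,j) via R4 from road(a,e), path(e,j)
round 2: derive anc(e,e) via R4 from road(e,h), path(h,e)
round 2: derive anc(e,i) via R4 from road(e,h), path(h,i)
round 2: derive anc(e,j) via R4 from road(e,h), path(h,j)
round 2: derive anc(j,e) via R4 from road(j,h), path(h,e)
round 2: derive anc(j,i) via R4 from road(j,h), path(h,i)
round 2: derive anc(j,j) via R4 from road(j,h), path(h,j)
round 3: derive path(a,h) via R1 from path(a,e), path(e,h)
round 3: derive anc(a,a) via R4 from road(a,e), path(e,a)
round 3: derive anc(e,a) via R4 from road(e,h), path(h,a)
round 3: derive anc(j,a) via R4 from road(j,h), path(h,a)

anc(a,a)
anc(a,e)
anc(a,h)
anc(a,i)
anc(a,j)
anc(e,a)
anc(e,e)
anc(e,h)
anc(e,i)
anc(e,j)
anc(j,a)
anc(j,e)
anc(j,h)
anc(j,i)
anc(j,j)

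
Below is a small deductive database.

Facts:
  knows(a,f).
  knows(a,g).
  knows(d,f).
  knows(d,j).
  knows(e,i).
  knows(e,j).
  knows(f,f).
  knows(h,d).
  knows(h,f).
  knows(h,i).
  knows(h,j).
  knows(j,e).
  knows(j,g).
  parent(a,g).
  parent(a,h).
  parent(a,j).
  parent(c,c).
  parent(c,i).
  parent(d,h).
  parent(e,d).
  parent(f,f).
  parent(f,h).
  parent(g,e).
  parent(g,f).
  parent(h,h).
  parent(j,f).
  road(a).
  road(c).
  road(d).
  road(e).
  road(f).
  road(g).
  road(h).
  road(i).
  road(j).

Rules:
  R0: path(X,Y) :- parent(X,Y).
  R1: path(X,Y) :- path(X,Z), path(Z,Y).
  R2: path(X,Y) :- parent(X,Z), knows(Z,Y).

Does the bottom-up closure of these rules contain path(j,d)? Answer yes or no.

yes

round 1: derive path(a,g) via R0 from parent(a,g)
round 1: derive path(a,h) via R0 from parent(a,h)
round 1: derive path(a,j) via R0 from parent(a,j)
round 1: derive path(c,c) via R0 from parent(c,c)
round 1: derive path(c,i) via R0 from parent(c,i)
round 1: derive path(d,h) via R0 from parent(d,h)
round 1: derive path(e,d) via R0 from parent(e,d)
round 1: derive path(f,f) via R0 from parent(f,f)
round 1: derive path(f,h) via R0 from parent(f,h)
round 1: derive path(g,e) via R0 from parent(g,e)
round 1: derive path(g,f) via R0 from parent(g,f)
round 1: derive path(h,h) via R0 from parent(h,h)
round 1: derive path(j,f) via R0 from parent(j,f)
round 1: derive path(a,d) via R2 from parent(a,h), knows(h,d)
round 1: derive path(a,e) via R2 from parent(a,j), knows(j,e)
round 1: derive path(a,f) via R2 from parent(a,h), knows(h,f)
round 1: derive path(a,i) via R2 from parent(a,h), knows(h,i)
round 1: derive path(d,d) via R2 from parent(d,h), knows(h,d)
round 1: derive path(d,f) via R2 from parent(d,h), knows(h,f)
round 1: derive path(d,i) via R2 from parent(d,h), knows(h,i)
round 1: derive path(d,j) via R2 from parent(d,h), knows(h,j)
round 1: derive path(e,f) via R2 from parent(e,d), knows(d,f)
round 1: derive path(e,j) via R2 from parent(e,d), knows(d,j)
round 1: derive path(f,d) via R2 from parent(f,h), knows(h,d)
round 1: derive path(f,i) via R2 from parent(f,h), knows(h,i)
round 1: derive path(f,j) via R2 from parent(f,h), knows(h,j)
round 1: derive path(g,i) via R2 from parent(g,e), knows(e,i)
round 1: derive path(g,j) via R2 from parent(g,e), knows(e,j)
round 1: derive path(h,d) via R2 from parent(h,h), knows(h,d)
round 1: derive path(h,f) via R2 from parent(h,h), knows(h,f)
round 1: derive path(h,i) via R2 from parent(h,h), knows(h,i)
round 1: derive path(h,j) via R2 from parent(h,h), knows(h,j)
round 2: derive path(e,h) via R1 from path(e,d), path(d,h)
round 2: derive path(e,i) via R1 from path(e,d), path(d,i)
round 2: derive path(g,d) via R1 from path(g,e), path(e,d)
round 2: derive path(g,h) via R1 from path(g,f), path(f,h)
round 2: derive path(j,d) via R1 from path(j,f), path(f,d)
round 2: derive path(j,h) via R1 from path(j,f), path(f,h)
round 2: derive path(j,i) via R1 from path(j,f), path(f,i)
round 2: derive path(j,j) via R1 from path(j,f), path(f,j)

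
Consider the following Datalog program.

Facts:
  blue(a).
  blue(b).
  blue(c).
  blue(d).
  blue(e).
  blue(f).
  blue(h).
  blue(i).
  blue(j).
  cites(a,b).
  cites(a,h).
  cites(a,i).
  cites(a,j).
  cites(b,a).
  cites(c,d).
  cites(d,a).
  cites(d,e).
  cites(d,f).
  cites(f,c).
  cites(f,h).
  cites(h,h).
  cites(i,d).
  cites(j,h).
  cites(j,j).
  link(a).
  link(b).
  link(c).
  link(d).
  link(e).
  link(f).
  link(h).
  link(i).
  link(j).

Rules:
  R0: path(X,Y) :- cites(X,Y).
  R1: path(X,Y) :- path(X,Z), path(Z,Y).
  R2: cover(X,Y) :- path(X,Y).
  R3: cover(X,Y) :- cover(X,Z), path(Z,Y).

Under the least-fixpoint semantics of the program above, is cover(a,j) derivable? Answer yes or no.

round 1: derive path(a,b) via R0 from cites(a,b)
round 1: derive path(a,h) via R0 from cites(a,h)
round 1: derive path(a,i) via R0 from cites(a,i)
round 1: derive path(a,j) via R0 from cites(a,j)
round 1: derive path(b,a) via R0 from cites(b,a)
round 1: derive path(c,d) via R0 from cites(c,d)
round 1: derive path(d,a) via R0 from cites(d,a)
round 1: derive path(d,e) via R0 from cites(d,e)
round 1: derive path(d,f) via R0 from cites(d,f)
round 1: derive path(f,c) via R0 from cites(f,c)
round 1: derive path(f,h) via R0 from cites(f,h)
round 1: derive path(h,h) via R0 from cites(h,h)
round 1: derive path(i,d) via R0 from cites(i,d)
round 1: derive path(j,h) via R0 from cites(j,h)
round 1: derive path(j,j) via R0 from cites(j,j)
round 2: derive path(a,a) via R1 from path(a,b), path(b,a)
round 2: derive path(a,d) via R1 from path(a,i), path(i,d)
round 2: derive path(b,b) via R1 from path(b,a), path(a,b)
round 2: derive path(b,h) via R1 from path(b,a), path(a,h)
round 2: derive path(b,i) via R1 from path(b,a), path(a,i)
round 2: derive path(b,j) via R1 from path(b,a), path(a,j)
round 2: derive path(c,a) via R1 from path(c,d), path(d,a)
round 2: derive path(c,e) via R1 from path(c,d), path(d,e)
round 2: derive path(c,f) via R1 from path(c,d), path(d,f)
round 2: derive path(d,b) via R1 from path(d,a), path(a,b)
round 2: derive path(d,c) via R1 from path(d,f), path(f,c)
round 2: derive path(d,h) via R1 from path(d,a), path(a,h)
round 2: derive path(d,i) via R1 from path(d,a), path(a,i)
round 2: derive path(d,j) via R1 from path(d,a), path(a,j)
round 2: derive path(f,d) via R1 from path(f,c), path(c,d)
round 2: derive path(i,a) via R1 from path(i,d), path(d,a)
round 2: derive path(i,e) via R1 from path(i,d), path(d,e)
round 2: derive path(i,f) via R1 from path(i,d), path(d,f)
round 2: derive cover(a,b) via R2 from path(a,b)
round 2: derive cover(a,h) via R2 from path(a,h)
round 2: derive cover(a,i) via R2 from path(a,i)
round 2: derive cover(a,j) via R2 from path(a,j)
round 2: derive cover(b,a) via R2 from path(b,a)
round 2: derive cover(c,d) via R2 from path(c,d)
round 2: derive cover(d,a) via R2 from path(d,a)
round 2: derive cover(d,e) via R2 from path(d,e)
round 2: derive cover(d,f) via R2 from path(d,f)
round 2: derive cover(f,c) via R2 from path(f,c)
round 2: derive cover(f,h) via R2 from path(f,h)
round 2: derive cover(h,h) via R2 from path(h,h)
round 2: derive cover(i,d) via R2 from path(i,d)
round 2: derive cover(j,h) via R2 from path(j,h)
round 2: derive cover(j,j) via R2 from path(j,j)
round 3: derive path(a,c) via R1 from path(a,d), path(d,c)
round 3: derive path(a,e) via R1 from path(a,d), path(d,e)
round 3: derive path(a,f) via R1 from path(a,d), path(d,f)
round 3: derive path(b,d) via R1 from path(b,a), path(a,d)
round 3: derive path(b,e) via R1 from path(b,i), path(i,e)
round 3: derive path(b,f) via R1 from path(b,i), path(i,f)
round 3: derive path(c,b) via R1 from path(c,a), path(a,b)
round 3: derive path(c,c) via R1 from path(c,d), path(d,c)
round 3: derive path(c,h) via R1 from path(c,a), path(a,h)
round 3: derive path(c,i) via R1 from path(c,a), path(a,i)
round 3: derive path(c,j) via R1 from path(c,a), path(a,j)
round 3: derive path(d,d) via R1 from path(d,a), path(a,d)
round 3: derive path(f,a) via R1 from path(f,c), path(c,a)
round 3: derive path(f,b) via R1 from path(f,d), path(d,b)
round 3: derive path(f,e) via R1 from path(f,c), path(c,e)
round 3: derive path(f,f) via R1 from path(f,c), path(c,f)
round 3: derive path(f,i) via R1 from path(f,d), path(d,i)
round 3: derive path(f,j) via R1 from path(f,d), path(d,j)
round 3: derive path(i,b) via R1 from path(i,a), path(a,b)
round 3: derive path(i,c) via R1 from path(i,d), path(d,c)
round 3: derive path(i,h) via R1 from path(i,a), path(a,h)
round 3: derive path(i,i) via R1 from path(i,a), path(a,i)
round 3: derive path(i,j) via R1 from path(i,a), path(a,j)
round 3: derive cover(a,a) via R2 from path(a,a)
round 3: derive cover(a,d) via R2 from path(a,d)
round 3: derive cover(b,b) via R2 from path(b,b)
round 3: derive cover(b,h) via R2 from path(b,h)
round 3: derive cover(b,i) via R2 from path(b,i)
round 3: derive cover(b,j) via R2 from path(b,j)
round 3: derive cover(c,a) via R2 from path(c,a)
round 3: derive cover(c,e) via R2 from path(c,e)
round 3: derive cover(c,f) via R2 from path(c,f)
round 3: derive cover(d,b) via R2 from path(d,b)
round 3: derive cover(d,c) via R2 from path(d,c)
round 3: derive cover(d,h) via R2 from path(d,h)
round 3: derive cover(d,i) via R2 from path(d,i)
round 3: derive cover(d,j) via R2 from path(d,j)
round 3: derive cover(f,d) via R2 from path(f,d)
round 3: derive cover(i,a) via R2 from path(i,a)
round 3: derive cover(i,e) via R2 from path(i,e)
round 3: derive cover(i,f) via R2 from path(i,f)
round 3: derive cover(a,e) via R3 from cover(a,i), path(i,e)
round 3: derive cover(a,f) via R3 from cover(a,i), path(i,f)
round 3: derive cover(b,d) via R3 from cover(b,a), path(a,d)
round 3: derive cover(c,b) via R3 from cover(c,d), path(d,b)
round 3: derive cover(c,c) via R3 from cover(c,d), path(d,c)
round 3: derive cover(c,h) via R3 from cover(c,d), path(d,h)
round 3: derive cover(c,i) via R3 from cover(c,d), path(d,i)
round 3: derive cover(c,j) via R3 from cover(c,d), path(d,j)
round 3: derive cover(d,d) via R3 from cover(d,a), path(a,d)
round 3: derive cover(f,a) via R3 from cover(f,c), path(c,a)
round 3: derive cover(f,e) via R3 from cover(f,c), path(c,e)
round 3: derive cover(f,f) via R3 from cover(f,c), path(c,f)
round 3: derive cover(i,b) via R3 from cover(i,d), path(d,b)
round 3: derive cover(i,c) via R3 from cover(i,d), path(d,c)
round 3: derive cover(i,h) via R3 from cover(i,d), path(d,h)
round 3: derive cover(i,i) via R3 from cover(i,d), path(d,i)
round 3: derive cover(i,j) via R3 from cover(i,d), path(d,j)
round 4: derive path(b,c) via R1 from path(b,a), path(a,c)
round 4: derive cover(a,c) via R2 from path(a,c)
round 4: derive cover(b,e) via R2 from path(b,e)
round 4: derive cover(b,f) via R2 from path(b,f)
round 4: derive cover(f,b) via R2 from path(f,b)
round 4: derive cover(f,i) via R2 from path(f,i)
round 4: derive cover(f,j) via R2 from path(f,j)
round 4: derive cover(b,c) via R3 from cover(b,a), path(a,c)

yes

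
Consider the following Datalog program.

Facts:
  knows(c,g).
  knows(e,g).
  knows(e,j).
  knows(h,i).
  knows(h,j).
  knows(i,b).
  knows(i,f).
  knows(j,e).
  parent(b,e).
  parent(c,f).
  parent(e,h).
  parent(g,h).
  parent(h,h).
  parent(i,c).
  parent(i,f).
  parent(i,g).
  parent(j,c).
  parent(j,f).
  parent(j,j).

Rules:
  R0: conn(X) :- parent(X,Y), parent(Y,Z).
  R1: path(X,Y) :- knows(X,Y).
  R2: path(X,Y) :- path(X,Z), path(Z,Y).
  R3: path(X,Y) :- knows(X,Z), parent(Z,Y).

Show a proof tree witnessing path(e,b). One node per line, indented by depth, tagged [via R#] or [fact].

round 1: derive path(c,g) via R1 from knows(c,g)
round 1: derive path(e,g) via R1 from knows(e,g)
round 1: derive path(e,j) via R1 from knows(e,j)
round 1: derive path(h,i) via R1 from knows(h,i)
round 1: derive path(h,j) via R1 from knows(h,j)
round 1: derive path(i,b) via R1 from knows(i,b)
round 1: derive path(i,f) via R1 from knows(i,f)
round 1: derive path(j,e) via R1 from knows(j,e)
round 1: derive path(c,h) via R3 from knows(c,g), parent(g,h)
round 1: derive path(e,c) via R3 from knows(e,j), parent(j,c)
round 1: derive path(e,f) via R3 from knows(e,j), parent(j,f)
round 1: derive path(e,h) via R3 from knows(e,g), parent(g,h)
round 1: derive path(h,c) via R3 from knows(h,i), parent(i,c)
round 1: derive path(h,f) via R3 from knows(h,i), parent(i,f)
round 1: derive path(h,g) via R3 from knows(h,i), parent(i,g)
round 1: derive path(i,e) via R3 from knows(i,b), parent(b,e)
round 1: derive path(j,h) via R3 from knows(j,e), parent(e,h)
round 2: derive path(c,c) via R2 from path(c,h), path(h,c)
round 2: derive path(c,f) via R2 from path(c,h), path(h,f)
round 2: derive path(c,i) via R2 from path(c,h), path(h,i)
round 2: derive path(c,j) via R2 from path(c,h), path(h,j)
round 2: derive path(e,e) via R2 from path(e,j), path(j,e)
round 2: derive path(e,i) via R2 from path(e,h), path(h,i)
round 2: derive path(h,b) via R2 from path(h,i), path(i,b)
round 2: derive path(h,e) via R2 from path(h,i), path(i,e)
round 2: derive path(h,h) via R2 from path(h,c), path(c,h)
round 2: derive path(i,c) via R2 from path(i,e), path(e,c)
round 2: derive path(i,g) via R2 from path(i,e), path(e,g)
round 2: derive path(i,h) via R2 from path(i,e), path(e,h)
round 2: derive path(i,j) via R2 from path(i,e), path(e,j)
round 2: derive path(j,c) via R2 from path(j,e), path(e,c)
round 2: derive path(j,f) via R2 from path(j,e), path(e,f)
round 2: derive path(j,g) via R2 from path(j,e), path(e,g)
round 2: derive path(j,i) via R2 from path(j,h), path(h,i)
round 2: derive path(j,j) via R2 from path(j,e), path(e,j)
round 3: derive path(c,b) via R2 from path(c,h), path(h,b)
round 3: derive path(c,e) via R2 from path(c,h), path(h,e)
round 3: derive path(e,b) via R2 from path(e,h), path(h,b)
round 3: derive path(i,i) via R2 from path(i,c), path(c,i)
round 3: derive path(j,b) via R2 from path(j,h), path(h,b)

path(e,b)  [via R2]
  path(e,h)  [via R3]
    knows(e,g)  [fact]
    parent(g,h)  [fact]
  path(h,b)  [via R2]
    path(h,i)  [via R1]
      knows(h,i)  [fact]
    path(i,b)  [via R1]
      knows(i,b)  [fact]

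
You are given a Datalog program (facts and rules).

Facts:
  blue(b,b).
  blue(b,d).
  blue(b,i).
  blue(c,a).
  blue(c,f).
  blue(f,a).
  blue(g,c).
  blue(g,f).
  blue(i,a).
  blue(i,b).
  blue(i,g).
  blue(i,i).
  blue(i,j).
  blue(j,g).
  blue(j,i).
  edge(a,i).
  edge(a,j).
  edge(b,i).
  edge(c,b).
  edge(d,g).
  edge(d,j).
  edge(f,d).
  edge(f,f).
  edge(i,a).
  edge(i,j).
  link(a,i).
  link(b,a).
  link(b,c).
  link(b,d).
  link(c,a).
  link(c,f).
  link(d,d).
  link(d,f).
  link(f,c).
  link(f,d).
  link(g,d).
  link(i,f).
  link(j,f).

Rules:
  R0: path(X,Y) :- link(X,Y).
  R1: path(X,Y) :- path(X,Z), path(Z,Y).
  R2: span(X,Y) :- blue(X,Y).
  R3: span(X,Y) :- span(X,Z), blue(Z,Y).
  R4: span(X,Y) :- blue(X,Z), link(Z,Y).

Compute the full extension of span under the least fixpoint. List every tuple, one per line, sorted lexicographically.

span(b,a)
span(b,b)
span(b,c)
span(b,d)
span(b,f)
span(b,g)
span(b,i)
span(b,j)
span(c,a)
span(c,b)
span(c,c)
span(c,d)
span(c,f)
span(c,g)
span(c,i)
span(c,j)
span(f,a)
span(f,b)
span(f,c)
span(f,d)
span(f,f)
span(f,g)
span(f,i)
span(f,j)
span(g,a)
span(g,c)
span(g,d)
span(g,f)
span(i,a)
span(i,b)
span(i,c)
span(i,d)
span(i,f)
span(i,g)
span(i,i)
span(i,j)
span(j,a)
span(j,b)
span(j,c)
span(j,d)
span(j,f)
span(j,g)
span(j,i)
span(j,j)

round 1: derive span(b,b) via R2 from blue(b,b)
round 1: derive span(b,d) via R2 from blue(b,d)
round 1: derive span(b,i) via R2 from blue(b,i)
round 1: derive span(c,a) via R2 from blue(c,a)
round 1: derive span(c,f) via R2 from blue(c,f)
round 1: derive span(f,a) via R2 from blue(f,a)
round 1: derive span(g,c) via R2 from blue(g,c)
round 1: derive span(g,f) via R2 from blue(g,f)
round 1: derive span(i,a) via R2 from blue(i,a)
round 1: derive span(i,b) via R2 from blue(i,b)
round 1: derive span(i,g) via R2 from blue(i,g)
round 1: derive span(i,i) via R2 from blue(i,i)
round 1: derive span(i,j) via R2 from blue(i,j)
round 1: derive span(j,g) via R2 from blue(j,g)
round 1: derive span(j,i) via R2 from blue(j,i)
round 1: derive span(b,a) via R4 from blue(b,b), link(b,a)
round 1: derive span(b,c) via R4 from blue(b,b), link(b,c)
round 1: derive span(b,f) via R4 from blue(b,d), link(d,f)
round 1: derive span(c,c) via R4 from blue(c,f), link(f,c)
round 1: derive span(c,d) via R4 from blue(c,f), link(f,d)
round 1: derive span(c,i) via R4 from blue(c,a), link(a,i)
round 1: derive span(f,i) via R4 from blue(f,a), link(a,i)
round 1: derive span(g,a) via R4 from blue(g,c), link(c,a)
round 1: derive span(g,d) via R4 from blue(g,f), link(f,d)
round 1: derive span(i,c) via R4 from blue(i,b), link(b,c)
round 1: derive span(i,d) via R4 from blue(i,b), link(b,d)
round 1: derive span(i,f) via R4 from blue(i,i), link(i,f)
round 1: derive span(j,d) via R4 from blue(j,g), link(g,d)
round 1: derive span(j,f) via R4 from blue(j,i), link(i,f)
round 2: derive span(b,g) via R3 from span(b,i), blue(i,g)
round 2: derive span(b,j) via R3 from span(b,i), blue(i,j)
round 2: derive span(c,b) via R3 from span(c,i), blue(i,b)
round 2: derive span(c,g) via R3 from span(c,i), blue(i,g)
round 2: derive span(c,j) via R3 from span(c,i), blue(i,j)
round 2: derive span(f,b) via R3 from span(f,i), blue(i,b)
round 2: derive span(f,g) via R3 from span(f,i), blue(i,g)
round 2: derive span(f,j) via R3 from span(f,i), blue(i,j)
round 2: derive span(j,a) via R3 from span(j,f), blue(f,a)
round 2: derive span(j,b) via R3 from span(j,i), blue(i,b)
round 2: derive span(j,c) via R3 from span(j,g), blue(g,c)
round 2: derive span(j,j) via R3 from span(j,i), blue(i,j)
round 3: derive span(f,c) via R3 from span(f,g), blue(g,c)
round 3: derive span(f,d) via R3 from span(f,b), blue(b,d)
round 3: derive span(f,f) via R3 from span(f,g), blue(g,f)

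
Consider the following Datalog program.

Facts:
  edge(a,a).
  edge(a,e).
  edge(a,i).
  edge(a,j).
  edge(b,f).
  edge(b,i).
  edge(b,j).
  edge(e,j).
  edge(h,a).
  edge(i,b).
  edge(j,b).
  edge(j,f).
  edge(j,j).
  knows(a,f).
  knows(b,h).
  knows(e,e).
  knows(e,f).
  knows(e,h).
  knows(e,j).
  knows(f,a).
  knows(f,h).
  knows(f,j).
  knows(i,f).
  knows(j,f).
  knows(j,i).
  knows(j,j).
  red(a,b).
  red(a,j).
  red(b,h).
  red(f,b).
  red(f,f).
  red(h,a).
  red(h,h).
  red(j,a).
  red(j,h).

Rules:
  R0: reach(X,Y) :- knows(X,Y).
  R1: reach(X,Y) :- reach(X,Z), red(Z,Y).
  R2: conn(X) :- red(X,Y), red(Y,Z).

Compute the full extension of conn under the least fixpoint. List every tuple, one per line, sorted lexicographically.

conn(a)
conn(b)
conn(f)
conn(h)
conn(j)

round 1: derive conn(a) via R2 from red(a,b), red(b,h)
round 1: derive conn(b) via R2 from red(b,h), red(h,a)
round 1: derive conn(f) via R2 from red(f,b), red(b,h)
round 1: derive conn(h) via R2 from red(h,a), red(a,b)
round 1: derive conn(j) via R2 from red(j,a), red(a,b)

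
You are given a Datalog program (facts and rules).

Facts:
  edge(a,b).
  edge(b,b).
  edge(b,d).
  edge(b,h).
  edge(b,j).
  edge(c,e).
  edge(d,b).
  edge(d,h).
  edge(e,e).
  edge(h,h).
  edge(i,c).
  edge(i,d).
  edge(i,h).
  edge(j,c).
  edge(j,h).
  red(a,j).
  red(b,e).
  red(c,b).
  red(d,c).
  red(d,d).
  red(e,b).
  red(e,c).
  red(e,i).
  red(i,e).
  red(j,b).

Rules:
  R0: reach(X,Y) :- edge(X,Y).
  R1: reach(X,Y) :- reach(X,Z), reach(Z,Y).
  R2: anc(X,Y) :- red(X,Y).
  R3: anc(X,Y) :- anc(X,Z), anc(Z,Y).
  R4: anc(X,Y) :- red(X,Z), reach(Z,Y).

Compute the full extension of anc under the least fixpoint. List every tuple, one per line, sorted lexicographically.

anc(a,b)
anc(a,c)
anc(a,d)
anc(a,e)
anc(a,h)
anc(a,i)
anc(a,j)
anc(b,b)
anc(b,c)
anc(b,d)
anc(b,e)
anc(b,h)
anc(b,i)
anc(b,j)
anc(c,b)
anc(c,c)
anc(c,d)
anc(c,e)
anc(c,h)
anc(c,i)
anc(c,j)
anc(d,b)
anc(d,c)
anc(d,d)
anc(d,e)
anc(d,h)
anc(d,i)
anc(d,j)
anc(e,b)
anc(e,c)
anc(e,d)
anc(e,e)
anc(e,h)
anc(e,i)
anc(e,j)
anc(i,b)
anc(i,c)
anc(i,d)
anc(i,e)
anc(i,h)
anc(i,i)
anc(i,j)
anc(j,b)
anc(j,c)
anc(j,d)
anc(j,e)
anc(j,h)
anc(j,i)
anc(j,j)

round 1: derive reach(a,b) via R0 from edge(a,b)
round 1: derive reach(b,b) via R0 from edge(b,b)
round 1: derive reach(b,d) via R0 from edge(b,d)
round 1: derive reach(b,h) via R0 from edge(b,h)
round 1: derive reach(b,j) via R0 from edge(b,j)
round 1: derive reach(c,e) via R0 from edge(c,e)
round 1: derive reach(d,b) via R0 from edge(d,b)
round 1: derive reach(d,h) via R0 from edge(d,h)
round 1: derive reach(e,e) via R0 from edge(e,e)
round 1: derive reach(h,h) via R0 from edge(h,h)
round 1: derive reach(i,c) via R0 from edge(i,c)
round 1: derive reach(i,d) via R0 from edge(i,d)
round 1: derive reach(i,h) via R0 from edge(i,h)
round 1: derive reach(j,c) via R0 from edge(j,c)
round 1: derive reach(j,h) via R0 from edge(j,h)
round 1: derive anc(a,j) via R2 from red(a,j)
round 1: derive anc(b,e) via R2 from red(b,e)
round 1: derive anc(c,b) via R2 from red(c,b)
round 1: derive anc(d,c) via R2 from red(d,c)
round 1: derive anc(d,d) via R2 from red(d,d)
round 1: derive anc(e,b) via R2 from red(e,b)
round 1: derive anc(e,c) via R2 from red(e,c)
round 1: derive anc(e,i) via R2 from red(e,i)
round 1: derive anc(i,e) via R2 from red(i,e)
round 1: derive anc(j,b) via R2 from red(j,b)
round 2: derive reach(a,d) via R1 from reach(a,b), reach(b,d)
round 2: derive reach(a,h) via R1 from reach(a,b), reach(b,h)
round 2: derive reach(a,j) via R1 from reach(a,b), reach(b,j)
round 2: derive reach(b,c) via R1 from reach(b,j), reach(j,c)
round 2: derive reach(d,d) via R1 from reach(d,b), reach(b,d)
round 2: derive reach(d,j) via R1 from reach(d,b), reach(b,j)
round 2: derive reach(i,b) via R1 from reach(i,d), reach(d,b)
round 2: derive reach(i,e) via R1 from reach(i,c), reach(c,e)
round 2: derive reach(j,e) via R1 from reach(j,c), reach(c,e)
round 2: derive anc(a,b) via R3 from anc(a,j), anc(j,b)
round 2: derive anc(b,b) via R3 from anc(b,e), anc(e,b)
round 2: derive anc(b,c) via R3 from anc(b,e), anc(e,c)
round 2: derive anc(b,i) via R3 from anc(b,e), anc(e,i)
round 2: derive anc(c,e) via R3 from anc(c,b), anc(b,e)
round 2: derive anc(d,b) via R3 from anc(d,c), anc(c,b)
round 2: derive anc(e,e) via R3 from anc(e,b), anc(b,e)
round 2: derive anc(i,b) via R3 from anc(i,e), anc(e,b)
round 2: derive anc(i,c) via R3 from anc(i,e), anc(e,c)
round 2: derive anc(i,i) via R3 from anc(i,e), anc(e,i)
round 2: derive anc(j,e) via R3 from anc(j,b), anc(b,e)
round 2: derive anc(a,c) via R4 from red(a,j), reach(j,c)
round 2: derive anc(a,h) via R4 from red(a,j), reach(j,h)
round 2: derive anc(c,d) via R4 from red(c,b), reach(b,d)
round 2: derive anc(c,h) via R4 from red(c,b), reach(b,h)
round 2: derive anc(c,j) via R4 from red(c,b), reach(b,j)
round 2: derive anc(d,e) via R4 from red(d,c), reach(c,e)
round 2: derive anc(d,h) via R4 from red(d,d), reach(d,h)
round 2: derive anc(e,d) via R4 from red(e,b), reach(b,d)
round 2: derive anc(e,h) via R4 from red(e,b), reach(b,h)
round 2: derive anc(e,j) via R4 from red(e,b), reach(b,j)
round 2: derive anc(j,d) via R4 from red(j,b), reach(b,d)
round 2: derive anc(j,h) via R4 from red(j,b), reach(b,h)
round 2: derive anc(j,j) via R4 from red(j,b), reach(b,j)
round 3: derive reach(a,c) via R1 from reach(a,b), reach(b,c)
round 3: derive reach(a,e) via R1 from reach(a,j), reach(j,e)
round 3: derive reach(b,e) via R1 from reach(b,c), reach(c,e)
round 3: derive reach(d,c) via R1 from reach(d,b), reach(b,c)
round 3: derive reach(d,e) via R1 from reach(d,j), reach(j,e)
round 3: derive reach(i,j) via R1 from reach(i,b), reach(b,j)
round 3: derive anc(a,d) via R3 from anc(a,c), anc(c,d)
round 3: derive anc(a,e) via R3 from anc(a,b), anc(b,e)
round 3: derive anc(a,i) via R3 from anc(a,b), anc(b,i)
round 3: derive anc(b,d) via R3 from anc(b,c), anc(c,d)
round 3: derive anc(b,h) via R3 from anc(b,c), anc(c,h)
round 3: derive anc(b,j) via R3 from anc(b,c), anc(c,j)
round 3: derive anc(c,c) via R3 from anc(c,b), anc(b,c)
round 3: derive anc(c,i) via R3 from anc(c,b), anc(b,i)
round 3: derive anc(d,i) via R3 from anc(d,b), anc(b,i)
round 3: derive anc(d,j) via R3 from anc(d,c), anc(c,j)
round 3: derive anc(i,d) via R3 from anc(i,c), anc(c,d)
round 3: derive anc(i,h) via R3 from anc(i,c), anc(c,h)
round 3: derive anc(i,j) via R3 from anc(i,c), anc(c,j)
round 3: derive anc(j,c) via R3 from anc(j,b), anc(b,c)
round 3: derive anc(j,i) via R3 from anc(j,b), anc(b,i)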